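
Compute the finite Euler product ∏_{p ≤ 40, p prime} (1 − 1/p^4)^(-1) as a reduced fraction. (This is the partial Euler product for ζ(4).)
∏ = 118583889910340935015737417301254569/109564363617893205834674995200000000

The primes p ≤ 40 are [2, 3, 5, 7, 11, 13, 17, 19, 23, 29, 31, 37]. For each prime, (1 − 1/p^4)^(-1) = p^4 / (p^4 − 1). The product is (1 − 1/2^4)^(-1), (1 − 1/3^4)^(-1), (1 − 1/5^4)^(-1), (1 − 1/7^4)^(-1), (1 − 1/11^4)^(-1), (1 − 1/13^4)^(-1), (1 − 1/17^4)^(-1), (1 − 1/19^4)^(-1), (1 − 1/23^4)^(-1), (1 − 1/29^4)^(-1), (1 − 1/31^4)^(-1), (1 − 1/37^4)^(-1) = ∏ p^4 / (p^4 − 1) = 118583889910340935015737417301254569/109564363617893205834674995200000000.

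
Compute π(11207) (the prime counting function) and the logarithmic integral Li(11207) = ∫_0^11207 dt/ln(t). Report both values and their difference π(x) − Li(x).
π(11207) = 1356;  Li(11207) ≈ 1376.37;  π(x) − Li(x) ≈ -20.37.

Direct count of primes ≤ 11207 gives π(11207) = 1356. Numerical evaluation of the logarithmic integral gives Li(11207) ≈ 1376.37. The difference π(x) − Li(x) ≈ -20.37 is typically negative for small/moderate x (Li(x) overestimates), though Littlewood's theorem shows this sign changes infinitely often.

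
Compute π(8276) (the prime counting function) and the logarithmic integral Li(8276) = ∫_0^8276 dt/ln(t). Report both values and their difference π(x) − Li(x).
π(8276) = 1038;  Li(8276) ≈ 1057.07;  π(x) − Li(x) ≈ -19.07.

Direct count of primes ≤ 8276 gives π(8276) = 1038. Numerical evaluation of the logarithmic integral gives Li(8276) ≈ 1057.07. The difference π(x) − Li(x) ≈ -19.07 is typically negative for small/moderate x (Li(x) overestimates), though Littlewood's theorem shows this sign changes infinitely often.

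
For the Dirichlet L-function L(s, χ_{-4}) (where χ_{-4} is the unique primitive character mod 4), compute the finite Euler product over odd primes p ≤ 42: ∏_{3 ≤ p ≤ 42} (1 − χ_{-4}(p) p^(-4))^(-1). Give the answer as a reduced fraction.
∏ = 432087862418865343553833546534281744421/436917989841417958707951316628574044160

The odd primes p ≤ 42 are [3, 5, 7, 11, 13, 17, 19, 23, 29, 31, 37, 41]. For each, χ(p) = 1 if p ≡ 1 mod 4, χ(p) = −1 if p ≡ 3 mod 4. Taking (1 − χ(p)/p^4)^(-1) = p^4/(p^4 − χ(p)): (1 − (-1)/3^4)^(-1) · (1 − (1)/5^4)^(-1) · (1 − (-1)/7^4)^(-1) · (1 − (-1)/11^4)^(-1) · (1 − (1)/13^4)^(-1) · (1 − (1)/17^4)^(-1) · (1 − (-1)/19^4)^(-1) · (1 − (-1)/23^4)^(-1) · (1 − (1)/29^4)^(-1) · (1 − (-1)/31^4)^(-1) · (1 − (1)/37^4)^(-1) · (1 − (1)/41^4)^(-1) = 432087862418865343553833546534281744421/436917989841417958707951316628574044160.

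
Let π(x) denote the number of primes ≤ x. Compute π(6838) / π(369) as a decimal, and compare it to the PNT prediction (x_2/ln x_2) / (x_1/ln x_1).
π(6838)/π(369) = 880/73 ≈ 12.0548;  PNT prediction ≈ 12.4044.

π(369) = 73 and π(6838) = 880, so π(6838)/π(369) ≈ 12.0548. The PNT-predicted ratio is (6838/ln(6838)) / (369/ln(369)) ≈ 12.4044. The two agree to within a few percent, as expected.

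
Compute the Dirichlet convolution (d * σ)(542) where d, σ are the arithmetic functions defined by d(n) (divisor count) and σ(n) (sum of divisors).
(d * σ)(542) = 1370

Divisors of 542: [1, 2, 271, 542]. For each d | 542:
  d = 1: d(1) · σ(542/1) = 1 · 816 = 816
  d = 2: d(2) · σ(542/2) = 2 · 272 = 544
  d = 271: d(271) · σ(542/271) = 2 · 3 = 6
  d = 542: d(542) · σ(542/542) = 4 · 1 = 4
Summing: (d * σ)(542) = 816 + 544 + 6 + 4 = 1370.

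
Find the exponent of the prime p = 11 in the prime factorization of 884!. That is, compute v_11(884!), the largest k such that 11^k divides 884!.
v_11(884!) = 87

Legendre's formula: v_p(n!) = Σ_{k ≥ 1} ⌊n / p^k⌋. For p = 11, n = 884, the terms are:
  ⌊884/11^1⌋ = ⌊884/11⌋ = 80
  ⌊884/11^2⌋ = ⌊884/121⌋ = 7
(the next term ⌊884/11^3⌋ = 0, terminating the sum). Summing: v_11(884!) = 80 + 7 = 87.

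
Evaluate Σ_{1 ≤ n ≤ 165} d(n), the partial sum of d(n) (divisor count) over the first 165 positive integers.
Σ_{n ≤ 165} d(n) = 872

Compute d(n) for each 1 ≤ n ≤ 165: d(1) = 1, d(2) = 2, d(3) = 2, d(4) = 3, d(5) = 2, d(6) = 4, d(7) = 2, d(8) = 4, d(9) = 3, d(10) = 4, d(11) = 2, d(12) = 6, d(13) = 2, d(14) = 4, d(15) = 4, d(16) = 5, d(17) = 2, d(18) = 6, d(19) = 2, d(20) = 6, d(21) = 4, d(22) = 4, d(23) = 2, d(24) = 8, d(25) = 3, d(26) = 4, d(27) = 4, d(28) = 6, d(29) = 2, d(30) = 8, d(31) = 2, d(32) = 6, d(33) = 4, d(34) = 4, d(35) = 4, d(36) = 9, d(37) = 2, d(38) = 4, d(39) = 4, d(40) = 8, d(41) = 2, d(42) = 8, d(43) = 2, d(44) = 6, d(45) = 6, d(46) = 4, d(47) = 2, d(48) = 10, d(49) = 3, d(50) = 6, d(51) = 4, d(52) = 6, d(53) = 2, d(54) = 8, d(55) = 4, d(56) = 8, d(57) = 4, d(58) = 4, d(59) = 2, d(60) = 12, d(61) = 2, d(62) = 4, d(63) = 6, d(64) = 7, d(65) = 4, d(66) = 8, d(67) = 2, d(68) = 6, d(69) = 4, d(70) = 8, d(71) = 2, d(72) = 12, d(73) = 2, d(74) = 4, d(75) = 6, d(76) = 6, d(77) = 4, d(78) = 8, d(79) = 2, d(80) = 10, d(81) = 5, d(82) = 4, d(83) = 2, d(84) = 12, d(85) = 4, d(86) = 4, d(87) = 4, d(88) = 8, d(89) = 2, d(90) = 12, d(91) = 4, d(92) = 6, d(93) = 4, d(94) = 4, d(95) = 4, d(96) = 12, d(97) = 2, d(98) = 6, d(99) = 6, d(100) = 9, d(101) = 2, d(102) = 8, d(103) = 2, d(104) = 8, d(105) = 8, d(106) = 4, d(107) = 2, d(108) = 12, d(109) = 2, d(110) = 8, d(111) = 4, d(112) = 10, d(113) = 2, d(114) = 8, d(115) = 4, d(116) = 6, d(117) = 6, d(118) = 4, d(119) = 4, d(120) = 16, d(121) = 3, d(122) = 4, d(123) = 4, d(124) = 6, d(125) = 4, d(126) = 12, d(127) = 2, d(128) = 8, d(129) = 4, d(130) = 8, d(131) = 2, d(132) = 12, d(133) = 4, d(134) = 4, d(135) = 8, d(136) = 8, d(137) = 2, d(138) = 8, d(139) = 2, d(140) = 12, d(141) = 4, d(142) = 4, d(143) = 4, d(144) = 15, d(145) = 4, d(146) = 4, d(147) = 6, d(148) = 6, d(149) = 2, d(150) = 12, d(151) = 2, d(152) = 8, d(153) = 6, d(154) = 8, d(155) = 4, d(156) = 12, d(157) = 2, d(158) = 4, d(159) = 4, d(160) = 12, d(161) = 4, d(162) = 10, d(163) = 2, d(164) = 6, d(165) = 8. Summing all 165 values: 872. (Dirichlet's divisor formula: Σ_{n ≤ x} d(n) = x ln(x) + (2γ − 1) x + O(√x). For x = 165, the asymptotic estimate is ≈ 867.96.)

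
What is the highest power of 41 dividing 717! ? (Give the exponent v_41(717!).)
v_41(717!) = 17

Legendre's formula: v_p(n!) = Σ_{k ≥ 1} ⌊n / p^k⌋. For p = 41, n = 717, the terms are:
  ⌊717/41^1⌋ = ⌊717/41⌋ = 17
(the next term ⌊717/41^2⌋ = 0, terminating the sum). Summing: v_41(717!) = 17 = 17.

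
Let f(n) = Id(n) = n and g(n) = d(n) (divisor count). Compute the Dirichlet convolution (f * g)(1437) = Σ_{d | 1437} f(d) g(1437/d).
(Id * d)(1437) = 2405

Divisors of 1437: [1, 3, 479, 1437]. For each d | 1437:
  d = 1: Id(1) · d(1437/1) = 1 · 4 = 4
  d = 3: Id(3) · d(1437/3) = 3 · 2 = 6
  d = 479: Id(479) · d(1437/479) = 479 · 2 = 958
  d = 1437: Id(1437) · d(1437/1437) = 1437 · 1 = 1437
Summing: (Id * d)(1437) = 4 + 6 + 958 + 1437 = 2405.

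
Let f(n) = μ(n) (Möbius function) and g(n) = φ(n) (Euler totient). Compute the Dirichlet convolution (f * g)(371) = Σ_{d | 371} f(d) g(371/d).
(μ * φ)(371) = 255

Divisors of 371: [1, 7, 53, 371]. For each d | 371:
  d = 1: μ(1) · φ(371/1) = 1 · 312 = 312
  d = 7: μ(7) · φ(371/7) = -1 · 52 = -52
  d = 53: μ(53) · φ(371/53) = -1 · 6 = -6
  d = 371: μ(371) · φ(371/371) = 1 · 1 = 1
Summing: (μ * φ)(371) = 312 + -52 + -6 + 1 = 255.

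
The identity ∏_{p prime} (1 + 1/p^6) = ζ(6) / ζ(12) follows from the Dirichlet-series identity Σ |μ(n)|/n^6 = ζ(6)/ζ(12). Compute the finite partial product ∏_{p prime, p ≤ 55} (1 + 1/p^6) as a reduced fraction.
∏ = 360549358903447598496102606972302575686854635195266223026920975630213276302501208168000000/354490140797970318435085924328566932610522860437094896232244152761372626351680260596056897

The primes p ≤ 55 are [2, 3, 5, 7, 11, 13, 17, 19, 23, 29, 31, 37, 41, 43, 47, 53]. For each, (1 + 1/p^6) = (p^6 + 1)/p^6. Multiplying these fractions over p ∈ [2, 3, 5, 7, 11, 13, 17, 19, 23, 29, 31, 37, 41, 43, 47, 53] gives 360549358903447598496102606972302575686854635195266223026920975630213276302501208168000000/354490140797970318435085924328566932610522860437094896232244152761372626351680260596056897. (In the limit P → ∞ this tends to ζ(6)/ζ(12).)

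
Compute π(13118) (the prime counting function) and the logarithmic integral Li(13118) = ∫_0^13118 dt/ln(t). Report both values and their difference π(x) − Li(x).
π(13118) = 1560;  Li(13118) ≈ 1579.56;  π(x) − Li(x) ≈ -19.56.

Direct count of primes ≤ 13118 gives π(13118) = 1560. Numerical evaluation of the logarithmic integral gives Li(13118) ≈ 1579.56. The difference π(x) − Li(x) ≈ -19.56 is typically negative for small/moderate x (Li(x) overestimates), though Littlewood's theorem shows this sign changes infinitely often.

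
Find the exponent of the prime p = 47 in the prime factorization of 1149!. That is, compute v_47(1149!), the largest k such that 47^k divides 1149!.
v_47(1149!) = 24

Legendre's formula: v_p(n!) = Σ_{k ≥ 1} ⌊n / p^k⌋. For p = 47, n = 1149, the terms are:
  ⌊1149/47^1⌋ = ⌊1149/47⌋ = 24
(the next term ⌊1149/47^2⌋ = 0, terminating the sum). Summing: v_47(1149!) = 24 = 24.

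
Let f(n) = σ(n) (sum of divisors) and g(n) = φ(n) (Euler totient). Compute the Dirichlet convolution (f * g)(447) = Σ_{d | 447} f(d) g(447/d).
(σ * φ)(447) = 1788

Divisors of 447: [1, 3, 149, 447]. For each d | 447:
  d = 1: σ(1) · φ(447/1) = 1 · 296 = 296
  d = 3: σ(3) · φ(447/3) = 4 · 148 = 592
  d = 149: σ(149) · φ(447/149) = 150 · 2 = 300
  d = 447: σ(447) · φ(447/447) = 600 · 1 = 600
Summing: (σ * φ)(447) = 296 + 592 + 300 + 600 = 1788.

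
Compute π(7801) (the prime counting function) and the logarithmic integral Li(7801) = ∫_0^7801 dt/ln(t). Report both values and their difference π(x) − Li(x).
π(7801) = 987;  Li(7801) ≈ 1004.24;  π(x) − Li(x) ≈ -17.24.

Direct count of primes ≤ 7801 gives π(7801) = 987. Numerical evaluation of the logarithmic integral gives Li(7801) ≈ 1004.24. The difference π(x) − Li(x) ≈ -17.24 is typically negative for small/moderate x (Li(x) overestimates), though Littlewood's theorem shows this sign changes infinitely often.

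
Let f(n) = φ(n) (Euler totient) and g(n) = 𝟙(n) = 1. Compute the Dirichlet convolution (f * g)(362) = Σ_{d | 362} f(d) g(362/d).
(φ * 𝟙)(362) = 362

Divisors of 362: [1, 2, 181, 362]. For each d | 362:
  d = 1: φ(1) · 𝟙(362/1) = 1 · 1 = 1
  d = 2: φ(2) · 𝟙(362/2) = 1 · 1 = 1
  d = 181: φ(181) · 𝟙(362/181) = 180 · 1 = 180
  d = 362: φ(362) · 𝟙(362/362) = 180 · 1 = 180
Summing: (φ * 𝟙)(362) = 1 + 1 + 180 + 180 = 362.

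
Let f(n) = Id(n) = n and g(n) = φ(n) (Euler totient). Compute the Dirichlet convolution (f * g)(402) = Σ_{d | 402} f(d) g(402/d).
(Id * φ)(402) = 1995

Divisors of 402: [1, 2, 3, 6, 67, 134, 201, 402]. For each d | 402:
  d = 1: Id(1) · φ(402/1) = 1 · 132 = 132
  d = 2: Id(2) · φ(402/2) = 2 · 132 = 264
  d = 3: Id(3) · φ(402/3) = 3 · 66 = 198
  d = 6: Id(6) · φ(402/6) = 6 · 66 = 396
  d = 67: Id(67) · φ(402/67) = 67 · 2 = 134
  d = 134: Id(134) · φ(402/134) = 134 · 2 = 268
  d = 201: Id(201) · φ(402/201) = 201 · 1 = 201
  d = 402: Id(402) · φ(402/402) = 402 · 1 = 402
Summing: (Id * φ)(402) = 132 + 264 + 198 + 396 + 134 + 268 + 201 + 402 = 1995.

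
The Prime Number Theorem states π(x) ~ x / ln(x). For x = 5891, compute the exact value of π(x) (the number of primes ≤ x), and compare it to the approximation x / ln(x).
π(5891) = 775;  x/ln(x) ≈ 678.59;  relative error ≈ 12.44%.

Directly count primes up to 5891: π(5891) = 775. The PNT approximation gives 5891/ln(5891) ≈ 5891/8.68118 ≈ 678.59. Relative error (π(x) − x/ln(x)) / π(x) ≈ 12.44%; the approximation is known to undercount slightly (Li(x) is a better estimate).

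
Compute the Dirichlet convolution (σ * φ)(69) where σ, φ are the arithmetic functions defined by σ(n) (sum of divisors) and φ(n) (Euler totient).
(σ * φ)(69) = 276

Divisors of 69: [1, 3, 23, 69]. For each d | 69:
  d = 1: σ(1) · φ(69/1) = 1 · 44 = 44
  d = 3: σ(3) · φ(69/3) = 4 · 22 = 88
  d = 23: σ(23) · φ(69/23) = 24 · 2 = 48
  d = 69: σ(69) · φ(69/69) = 96 · 1 = 96
Summing: (σ * φ)(69) = 44 + 88 + 48 + 96 = 276.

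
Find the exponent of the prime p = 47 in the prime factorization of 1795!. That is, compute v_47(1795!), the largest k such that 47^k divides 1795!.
v_47(1795!) = 38

Legendre's formula: v_p(n!) = Σ_{k ≥ 1} ⌊n / p^k⌋. For p = 47, n = 1795, the terms are:
  ⌊1795/47^1⌋ = ⌊1795/47⌋ = 38
(the next term ⌊1795/47^2⌋ = 0, terminating the sum). Summing: v_47(1795!) = 38 = 38.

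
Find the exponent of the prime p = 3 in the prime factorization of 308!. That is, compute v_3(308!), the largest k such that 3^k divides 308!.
v_3(308!) = 151

Legendre's formula: v_p(n!) = Σ_{k ≥ 1} ⌊n / p^k⌋. For p = 3, n = 308, the terms are:
  ⌊308/3^1⌋ = ⌊308/3⌋ = 102
  ⌊308/3^2⌋ = ⌊308/9⌋ = 34
  ⌊308/3^3⌋ = ⌊308/27⌋ = 11
  ⌊308/3^4⌋ = ⌊308/81⌋ = 3
  ⌊308/3^5⌋ = ⌊308/243⌋ = 1
(the next term ⌊308/3^6⌋ = 0, terminating the sum). Summing: v_3(308!) = 102 + 34 + 11 + 3 + 1 = 151.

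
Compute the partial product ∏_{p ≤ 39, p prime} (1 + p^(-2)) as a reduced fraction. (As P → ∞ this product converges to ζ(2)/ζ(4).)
∏ = 270008184968000000/178631837133343209

The primes p ≤ 39 are [2, 3, 5, 7, 11, 13, 17, 19, 23, 29, 31, 37]. For each, (1 + 1/p^2) = (p^2 + 1)/p^2. Multiplying these fractions over p ∈ [2, 3, 5, 7, 11, 13, 17, 19, 23, 29, 31, 37] gives 270008184968000000/178631837133343209. (In the limit P → ∞ this tends to ζ(2)/ζ(4).)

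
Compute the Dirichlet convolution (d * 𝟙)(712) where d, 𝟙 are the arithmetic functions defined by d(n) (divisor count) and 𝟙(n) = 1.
(d * 𝟙)(712) = 30

Divisors of 712: [1, 2, 4, 8, 89, 178, 356, 712]. For each d | 712:
  d = 1: d(1) · 𝟙(712/1) = 1 · 1 = 1
  d = 2: d(2) · 𝟙(712/2) = 2 · 1 = 2
  d = 4: d(4) · 𝟙(712/4) = 3 · 1 = 3
  d = 8: d(8) · 𝟙(712/8) = 4 · 1 = 4
  d = 89: d(89) · 𝟙(712/89) = 2 · 1 = 2
  d = 178: d(178) · 𝟙(712/178) = 4 · 1 = 4
  d = 356: d(356) · 𝟙(712/356) = 6 · 1 = 6
  d = 712: d(712) · 𝟙(712/712) = 8 · 1 = 8
Summing: (d * 𝟙)(712) = 1 + 2 + 3 + 4 + 2 + 4 + 6 + 8 = 30.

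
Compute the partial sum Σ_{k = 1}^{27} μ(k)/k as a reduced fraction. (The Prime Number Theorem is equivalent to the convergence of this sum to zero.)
Σ μ(k)/k = 4165258/111546435

Values of μ(k) for 1 ≤ k ≤ 27: μ(1) = 1, μ(2) = -1, μ(3) = -1, μ(5) = -1, μ(6) = 1, μ(7) = -1, μ(10) = 1, μ(11) = -1, μ(13) = -1, μ(14) = 1, μ(15) = 1, μ(17) = -1, μ(19) = -1, μ(21) = 1, μ(22) = 1, μ(23) = -1, μ(26) = 1, with μ = 0 on non-squarefree integers. Summing μ(k)/k for k where μ(k) ≠ 0 gives 4165258/111546435 ≈ 0.0373. (PNT ⟺ this sum → 0 as n → ∞.)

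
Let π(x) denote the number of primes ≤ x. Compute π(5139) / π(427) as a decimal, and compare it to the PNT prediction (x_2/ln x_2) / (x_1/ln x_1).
π(5139)/π(427) = 685/82 ≈ 8.3537;  PNT prediction ≈ 8.5310.

π(427) = 82 and π(5139) = 685, so π(5139)/π(427) ≈ 8.3537. The PNT-predicted ratio is (5139/ln(5139)) / (427/ln(427)) ≈ 8.5310. The two agree to within a few percent, as expected.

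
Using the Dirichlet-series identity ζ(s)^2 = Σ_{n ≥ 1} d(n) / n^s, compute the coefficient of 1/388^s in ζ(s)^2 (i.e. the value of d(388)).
d(388) = 6

ζ(s)^2 = (Σ 1/m^s)(Σ 1/k^s). The coefficient of 1/n^s in the product is the number of ordered pairs (m, k) with mk = n, which equals d(n). For n = 388, divisors are [1, 2, 4, 97, 194, 388], so d(388) = 6.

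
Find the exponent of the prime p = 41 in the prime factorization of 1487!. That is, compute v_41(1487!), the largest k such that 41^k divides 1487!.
v_41(1487!) = 36

Legendre's formula: v_p(n!) = Σ_{k ≥ 1} ⌊n / p^k⌋. For p = 41, n = 1487, the terms are:
  ⌊1487/41^1⌋ = ⌊1487/41⌋ = 36
(the next term ⌊1487/41^2⌋ = 0, terminating the sum). Summing: v_41(1487!) = 36 = 36.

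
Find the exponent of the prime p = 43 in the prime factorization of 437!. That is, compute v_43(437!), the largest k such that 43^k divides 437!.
v_43(437!) = 10

Legendre's formula: v_p(n!) = Σ_{k ≥ 1} ⌊n / p^k⌋. For p = 43, n = 437, the terms are:
  ⌊437/43^1⌋ = ⌊437/43⌋ = 10
(the next term ⌊437/43^2⌋ = 0, terminating the sum). Summing: v_43(437!) = 10 = 10.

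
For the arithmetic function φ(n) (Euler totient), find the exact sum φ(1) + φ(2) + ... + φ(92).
Σ_{n ≤ 92} φ(n) = 2596

Compute φ(n) for each 1 ≤ n ≤ 92: φ(1) = 1, φ(2) = 1, φ(3) = 2, φ(4) = 2, φ(5) = 4, φ(6) = 2, φ(7) = 6, φ(8) = 4, φ(9) = 6, φ(10) = 4, φ(11) = 10, φ(12) = 4, φ(13) = 12, φ(14) = 6, φ(15) = 8, φ(16) = 8, φ(17) = 16, φ(18) = 6, φ(19) = 18, φ(20) = 8, φ(21) = 12, φ(22) = 10, φ(23) = 22, φ(24) = 8, φ(25) = 20, φ(26) = 12, φ(27) = 18, φ(28) = 12, φ(29) = 28, φ(30) = 8, φ(31) = 30, φ(32) = 16, φ(33) = 20, φ(34) = 16, φ(35) = 24, φ(36) = 12, φ(37) = 36, φ(38) = 18, φ(39) = 24, φ(40) = 16, φ(41) = 40, φ(42) = 12, φ(43) = 42, φ(44) = 20, φ(45) = 24, φ(46) = 22, φ(47) = 46, φ(48) = 16, φ(49) = 42, φ(50) = 20, φ(51) = 32, φ(52) = 24, φ(53) = 52, φ(54) = 18, φ(55) = 40, φ(56) = 24, φ(57) = 36, φ(58) = 28, φ(59) = 58, φ(60) = 16, φ(61) = 60, φ(62) = 30, φ(63) = 36, φ(64) = 32, φ(65) = 48, φ(66) = 20, φ(67) = 66, φ(68) = 32, φ(69) = 44, φ(70) = 24, φ(71) = 70, φ(72) = 24, φ(73) = 72, φ(74) = 36, φ(75) = 40, φ(76) = 36, φ(77) = 60, φ(78) = 24, φ(79) = 78, φ(80) = 32, φ(81) = 54, φ(82) = 40, φ(83) = 82, φ(84) = 24, φ(85) = 64, φ(86) = 42, φ(87) = 56, φ(88) = 40, φ(89) = 88, φ(90) = 24, φ(91) = 72, φ(92) = 44. Summing all 92 values: 2596. (Average order: Σ_{n ≤ x} φ(n) ~ (3/π²) x². For x = 92, (3/π²)·92² ≈ 2572.75.)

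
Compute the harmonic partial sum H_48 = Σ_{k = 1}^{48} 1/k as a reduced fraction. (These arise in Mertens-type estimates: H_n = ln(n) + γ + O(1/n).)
H_48 = 282000222059796592919/63245806209101973600

Direct summation: H_48 = 1 + 1/2 + ... + 1/48. The least common denominator is lcm(1, ..., 48) = 442720643463713815200; over this denominator the numerator is 442720643463713815200 + 221360321731856907600 + 147573547821237938400 + 110680160865928453800 + 88544128692742763040 + 73786773910618969200 + 63245806209101973600 + 55340080432964226900 + 49191182607079312800 + 44272064346371381520 + 40247331223973983200 + 36893386955309484600 + 34055434112593370400 + 31622903104550986800 + 29514709564247587680 + 27670040216482113450 + 26042390791983165600 + 24595591303539656400 + 23301086498090200800 + 22136032173185690760 + 21081935403033991200 + 20123665611986991600 + 19248723628857122400 + 18446693477654742300 + 17708825738548552608 + 17027717056296685200 + 16397060869026437600 + 15811451552275493400 + 15266229084955648800 + 14757354782123793840 + 14281311079474639200 + 13835020108241056725 + 13415777074657994400 + 13021195395991582800 + 12649161241820394720 + 12297795651769828200 + 11965422796316589600 + 11650543249045100400 + 11351811370864456800 + 11068016086592845380 + 10798064474724727200 + 10540967701516995600 + 10295828917760786400 + 10061832805993495800 + 9838236521415862560 + 9624361814428561200 + 9419588158802421600 + 9223346738827371150 = 1974001554418576150433, so H_48 = 1974001554418576150433/442720643463713815200; reducing by gcd(1974001554418576150433, 442720643463713815200) = 7 gives 282000222059796592919/63245806209101973600 ≈ 4.45880. (The PNT-adjacent estimate ln(48) + γ ≈ 4.44842 matches within O(1/n).)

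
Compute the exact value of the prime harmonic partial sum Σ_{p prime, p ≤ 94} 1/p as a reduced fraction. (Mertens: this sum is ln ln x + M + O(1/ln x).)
Σ 1/p = 42605658161771733665696611824842057/23768741896345550770650537601358310

π(94) = 24, so the primes ≤ 94 are [2, 3, 5, 7, 11, 13, 17, 19, 23, 29, 31, 37, 41, 43, 47, 53, 59, 61, 67, 71, 73, 79, 83, 89]. Summing 1/p over these primes: 42605658161771733665696611824842057/23768741896345550770650537601358310 ≈ 1.7925. Mertens estimate ln ln(94) + 0.2615 ≈ 1.7751.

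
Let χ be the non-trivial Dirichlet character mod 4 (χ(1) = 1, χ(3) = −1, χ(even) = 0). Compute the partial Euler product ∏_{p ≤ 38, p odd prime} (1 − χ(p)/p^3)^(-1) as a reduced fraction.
∏ = 23039676015771696171729025/23777920687809392849977344

The odd primes p ≤ 38 are [3, 5, 7, 11, 13, 17, 19, 23, 29, 31, 37]. For each, χ(p) = 1 if p ≡ 1 mod 4, χ(p) = −1 if p ≡ 3 mod 4. Taking (1 − χ(p)/p^3)^(-1) = p^3/(p^3 − χ(p)): (1 − (-1)/3^3)^(-1) · (1 − (1)/5^3)^(-1) · (1 − (-1)/7^3)^(-1) · (1 − (-1)/11^3)^(-1) · (1 − (1)/13^3)^(-1) · (1 − (1)/17^3)^(-1) · (1 − (-1)/19^3)^(-1) · (1 − (-1)/23^3)^(-1) · (1 − (1)/29^3)^(-1) · (1 − (-1)/31^3)^(-1) · (1 − (1)/37^3)^(-1) = 23039676015771696171729025/23777920687809392849977344.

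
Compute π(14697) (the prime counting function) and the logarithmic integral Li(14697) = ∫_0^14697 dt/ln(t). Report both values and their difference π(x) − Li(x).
π(14697) = 1719;  Li(14697) ≈ 1745.08;  π(x) − Li(x) ≈ -26.08.

Direct count of primes ≤ 14697 gives π(14697) = 1719. Numerical evaluation of the logarithmic integral gives Li(14697) ≈ 1745.08. The difference π(x) − Li(x) ≈ -26.08 is typically negative for small/moderate x (Li(x) overestimates), though Littlewood's theorem shows this sign changes infinitely often.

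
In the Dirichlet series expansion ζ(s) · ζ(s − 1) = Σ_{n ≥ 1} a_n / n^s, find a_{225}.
σ(225) = 403

In the product (Σ m^0/m^s)(Σ k / k^s) = Σ (Σ_{d | n} d) / n^s, the coefficient of 1/n^s is σ(n) = Σ_{d | n} d. For n = 225, divisors are [1, 3, 5, 9, 15, 25, 45, 75, 225]; summing: σ(225) = 403.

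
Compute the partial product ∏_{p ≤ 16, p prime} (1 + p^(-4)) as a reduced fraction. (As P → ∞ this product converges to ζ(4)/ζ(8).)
∏ = 54787204936389122/50827803952550625

The primes p ≤ 16 are [2, 3, 5, 7, 11, 13]. For each, (1 + 1/p^4) = (p^4 + 1)/p^4. Multiplying these fractions over p ∈ [2, 3, 5, 7, 11, 13] gives 54787204936389122/50827803952550625. (In the limit P → ∞ this tends to ζ(4)/ζ(8).)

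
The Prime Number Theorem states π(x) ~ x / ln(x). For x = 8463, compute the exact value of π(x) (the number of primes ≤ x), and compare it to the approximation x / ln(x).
π(8463) = 1058;  x/ln(x) ≈ 935.81;  relative error ≈ 11.55%.

Directly count primes up to 8463: π(8463) = 1058. The PNT approximation gives 8463/ln(8463) ≈ 8463/9.04346 ≈ 935.81. Relative error (π(x) − x/ln(x)) / π(x) ≈ 11.55%; the approximation is known to undercount slightly (Li(x) is a better estimate).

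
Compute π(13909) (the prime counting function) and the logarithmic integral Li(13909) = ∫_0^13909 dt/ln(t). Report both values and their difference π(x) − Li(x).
π(13909) = 1644;  Li(13909) ≈ 1662.72;  π(x) − Li(x) ≈ -18.72.

Direct count of primes ≤ 13909 gives π(13909) = 1644. Numerical evaluation of the logarithmic integral gives Li(13909) ≈ 1662.72. The difference π(x) − Li(x) ≈ -18.72 is typically negative for small/moderate x (Li(x) overestimates), though Littlewood's theorem shows this sign changes infinitely often.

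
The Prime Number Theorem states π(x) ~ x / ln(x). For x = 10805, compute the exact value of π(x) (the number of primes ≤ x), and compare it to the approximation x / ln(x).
π(10805) = 1315;  x/ln(x) ≈ 1163.36;  relative error ≈ 11.53%.

Directly count primes up to 10805: π(10805) = 1315. The PNT approximation gives 10805/ln(10805) ≈ 10805/9.28776 ≈ 1163.36. Relative error (π(x) − x/ln(x)) / π(x) ≈ 11.53%; the approximation is known to undercount slightly (Li(x) is a better estimate).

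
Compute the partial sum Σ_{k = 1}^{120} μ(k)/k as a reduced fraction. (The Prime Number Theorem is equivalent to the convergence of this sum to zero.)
Σ μ(k)/k = -57036343158881297864991132838495688289960443/6322010928083521557629041258308732498654937398

Values of μ(k) for 1 ≤ k ≤ 120: μ(1) = 1, μ(2) = -1, μ(3) = -1, μ(5) = -1, μ(6) = 1, μ(7) = -1, μ(10) = 1, μ(11) = -1, μ(13) = -1, μ(14) = 1, μ(15) = 1, μ(17) = -1, μ(19) = -1, μ(21) = 1, μ(22) = 1, μ(23) = -1, μ(26) = 1, μ(29) = -1, μ(30) = -1, μ(31) = -1, μ(33) = 1, μ(34) = 1, μ(35) = 1, μ(37) = -1, μ(38) = 1, μ(39) = 1, μ(41) = -1, μ(42) = -1, μ(43) = -1, μ(46) = 1, μ(47) = -1, μ(51) = 1, μ(53) = -1, μ(55) = 1, μ(57) = 1, μ(58) = 1, μ(59) = -1, μ(61) = -1, μ(62) = 1, μ(65) = 1, μ(66) = -1, μ(67) = -1, μ(69) = 1, μ(70) = -1, μ(71) = -1, μ(73) = -1, μ(74) = 1, μ(77) = 1, μ(78) = -1, μ(79) = -1, μ(82) = 1, μ(83) = -1, μ(85) = 1, μ(86) = 1, μ(87) = 1, μ(89) = -1, μ(91) = 1, μ(93) = 1, μ(94) = 1, μ(95) = 1, μ(97) = -1, μ(101) = -1, μ(102) = -1, μ(103) = -1, μ(105) = -1, μ(106) = 1, μ(107) = -1, μ(109) = -1, μ(110) = -1, μ(111) = 1, μ(113) = -1, μ(114) = -1, μ(115) = 1, μ(118) = 1, μ(119) = 1, with μ = 0 on non-squarefree integers. Summing μ(k)/k for k where μ(k) ≠ 0 gives -57036343158881297864991132838495688289960443/6322010928083521557629041258308732498654937398 ≈ -0.0090. (PNT ⟺ this sum → 0 as n → ∞.)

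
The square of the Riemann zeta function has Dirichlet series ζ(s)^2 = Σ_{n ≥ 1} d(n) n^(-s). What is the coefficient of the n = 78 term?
d(78) = 8

ζ(s)^2 = (Σ 1/m^s)(Σ 1/k^s). The coefficient of 1/n^s in the product is the number of ordered pairs (m, k) with mk = n, which equals d(n). For n = 78, divisors are [1, 2, 3, 6, 13, 26, 39, 78], so d(78) = 8.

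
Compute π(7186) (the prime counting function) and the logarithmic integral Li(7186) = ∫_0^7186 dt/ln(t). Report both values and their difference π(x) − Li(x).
π(7186) = 917;  Li(7186) ≈ 935.31;  π(x) − Li(x) ≈ -18.31.

Direct count of primes ≤ 7186 gives π(7186) = 917. Numerical evaluation of the logarithmic integral gives Li(7186) ≈ 935.31. The difference π(x) − Li(x) ≈ -18.31 is typically negative for small/moderate x (Li(x) overestimates), though Littlewood's theorem shows this sign changes infinitely often.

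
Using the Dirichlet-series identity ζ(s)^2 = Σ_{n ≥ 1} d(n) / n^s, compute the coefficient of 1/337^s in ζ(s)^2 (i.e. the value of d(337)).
d(337) = 2

ζ(s)^2 = (Σ 1/m^s)(Σ 1/k^s). The coefficient of 1/n^s in the product is the number of ordered pairs (m, k) with mk = n, which equals d(n). For n = 337, divisors are [1, 337], so d(337) = 2.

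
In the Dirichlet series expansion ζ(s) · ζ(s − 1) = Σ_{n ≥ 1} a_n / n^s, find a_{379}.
σ(379) = 380

In the product (Σ m^0/m^s)(Σ k / k^s) = Σ (Σ_{d | n} d) / n^s, the coefficient of 1/n^s is σ(n) = Σ_{d | n} d. For n = 379, divisors are [1, 379]; summing: σ(379) = 380.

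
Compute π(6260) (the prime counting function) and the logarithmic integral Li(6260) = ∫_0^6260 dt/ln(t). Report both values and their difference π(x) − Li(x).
π(6260) = 813;  Li(6260) ≈ 830.23;  π(x) − Li(x) ≈ -17.23.

Direct count of primes ≤ 6260 gives π(6260) = 813. Numerical evaluation of the logarithmic integral gives Li(6260) ≈ 830.23. The difference π(x) − Li(x) ≈ -17.23 is typically negative for small/moderate x (Li(x) overestimates), though Littlewood's theorem shows this sign changes infinitely often.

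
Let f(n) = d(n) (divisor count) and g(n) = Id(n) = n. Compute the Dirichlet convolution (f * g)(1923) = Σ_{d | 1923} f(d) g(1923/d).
(d * Id)(1923) = 3215

Divisors of 1923: [1, 3, 641, 1923]. For each d | 1923:
  d = 1: d(1) · Id(1923/1) = 1 · 1923 = 1923
  d = 3: d(3) · Id(1923/3) = 2 · 641 = 1282
  d = 641: d(641) · Id(1923/641) = 2 · 3 = 6
  d = 1923: d(1923) · Id(1923/1923) = 4 · 1 = 4
Summing: (d * Id)(1923) = 1923 + 1282 + 6 + 4 = 3215.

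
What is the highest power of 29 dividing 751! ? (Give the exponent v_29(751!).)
v_29(751!) = 25

Legendre's formula: v_p(n!) = Σ_{k ≥ 1} ⌊n / p^k⌋. For p = 29, n = 751, the terms are:
  ⌊751/29^1⌋ = ⌊751/29⌋ = 25
(the next term ⌊751/29^2⌋ = 0, terminating the sum). Summing: v_29(751!) = 25 = 25.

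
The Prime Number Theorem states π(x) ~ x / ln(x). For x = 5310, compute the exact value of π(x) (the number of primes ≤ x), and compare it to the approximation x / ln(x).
π(5310) = 704;  x/ln(x) ≈ 619.07;  relative error ≈ 12.06%.

Directly count primes up to 5310: π(5310) = 704. The PNT approximation gives 5310/ln(5310) ≈ 5310/8.57735 ≈ 619.07. Relative error (π(x) − x/ln(x)) / π(x) ≈ 12.06%; the approximation is known to undercount slightly (Li(x) is a better estimate).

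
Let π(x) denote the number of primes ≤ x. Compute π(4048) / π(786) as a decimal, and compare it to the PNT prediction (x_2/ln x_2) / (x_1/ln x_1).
π(4048)/π(786) = 557/137 ≈ 4.0657;  PNT prediction ≈ 4.1339.

π(786) = 137 and π(4048) = 557, so π(4048)/π(786) ≈ 4.0657. The PNT-predicted ratio is (4048/ln(4048)) / (786/ln(786)) ≈ 4.1339. The two agree to within a few percent, as expected.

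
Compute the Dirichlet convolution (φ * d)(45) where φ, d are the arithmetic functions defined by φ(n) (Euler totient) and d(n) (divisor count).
(φ * d)(45) = 78

Divisors of 45: [1, 3, 5, 9, 15, 45]. For each d | 45:
  d = 1: φ(1) · d(45/1) = 1 · 6 = 6
  d = 3: φ(3) · d(45/3) = 2 · 4 = 8
  d = 5: φ(5) · d(45/5) = 4 · 3 = 12
  d = 9: φ(9) · d(45/9) = 6 · 2 = 12
  d = 15: φ(15) · d(45/15) = 8 · 2 = 16
  d = 45: φ(45) · d(45/45) = 24 · 1 = 24
Summing: (φ * d)(45) = 6 + 8 + 12 + 12 + 16 + 24 = 78.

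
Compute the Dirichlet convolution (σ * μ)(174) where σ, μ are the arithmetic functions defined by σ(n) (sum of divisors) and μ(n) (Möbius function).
(σ * μ)(174) = 174

Divisors of 174: [1, 2, 3, 6, 29, 58, 87, 174]. For each d | 174:
  d = 1: σ(1) · μ(174/1) = 1 · -1 = -1
  d = 2: σ(2) · μ(174/2) = 3 · 1 = 3
  d = 3: σ(3) · μ(174/3) = 4 · 1 = 4
  d = 6: σ(6) · μ(174/6) = 12 · -1 = -12
  d = 29: σ(29) · μ(174/29) = 30 · 1 = 30
  d = 58: σ(58) · μ(174/58) = 90 · -1 = -90
  d = 87: σ(87) · μ(174/87) = 120 · -1 = -120
  d = 174: σ(174) · μ(174/174) = 360 · 1 = 360
Summing: (σ * μ)(174) = -1 + 3 + 4 + -12 + 30 + -90 + -120 + 360 = 174.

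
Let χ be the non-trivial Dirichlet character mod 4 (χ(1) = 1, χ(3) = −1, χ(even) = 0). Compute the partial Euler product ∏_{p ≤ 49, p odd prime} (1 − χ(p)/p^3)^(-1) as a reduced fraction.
∏ = 5542372783760447569145696690995330585/5720007308274565543266215981884637184

The odd primes p ≤ 49 are [3, 5, 7, 11, 13, 17, 19, 23, 29, 31, 37, 41, 43, 47]. For each, χ(p) = 1 if p ≡ 1 mod 4, χ(p) = −1 if p ≡ 3 mod 4. Taking (1 − χ(p)/p^3)^(-1) = p^3/(p^3 − χ(p)): (1 − (-1)/3^3)^(-1) · (1 − (1)/5^3)^(-1) · (1 − (-1)/7^3)^(-1) · (1 − (-1)/11^3)^(-1) · (1 − (1)/13^3)^(-1) · (1 − (1)/17^3)^(-1) · (1 − (-1)/19^3)^(-1) · (1 − (-1)/23^3)^(-1) · (1 − (1)/29^3)^(-1) · (1 − (-1)/31^3)^(-1) · (1 − (1)/37^3)^(-1) · (1 − (1)/41^3)^(-1) · (1 − (-1)/43^3)^(-1) · (1 − (-1)/47^3)^(-1) = 5542372783760447569145696690995330585/5720007308274565543266215981884637184.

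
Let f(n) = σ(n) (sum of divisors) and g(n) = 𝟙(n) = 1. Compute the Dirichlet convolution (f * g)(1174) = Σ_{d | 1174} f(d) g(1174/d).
(σ * 𝟙)(1174) = 2356

Divisors of 1174: [1, 2, 587, 1174]. For each d | 1174:
  d = 1: σ(1) · 𝟙(1174/1) = 1 · 1 = 1
  d = 2: σ(2) · 𝟙(1174/2) = 3 · 1 = 3
  d = 587: σ(587) · 𝟙(1174/587) = 588 · 1 = 588
  d = 1174: σ(1174) · 𝟙(1174/1174) = 1764 · 1 = 1764
Summing: (σ * 𝟙)(1174) = 1 + 3 + 588 + 1764 = 2356.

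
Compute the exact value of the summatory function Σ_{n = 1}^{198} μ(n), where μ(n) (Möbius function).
Σ_{n ≤ 198} μ(n) = -7

Compute μ(n) for each 1 ≤ n ≤ 198: μ(1) = 1, μ(2) = -1, μ(3) = -1, μ(4) = 0, μ(5) = -1, μ(6) = 1, μ(7) = -1, μ(8) = 0, μ(9) = 0, μ(10) = 1, μ(11) = -1, μ(12) = 0, μ(13) = -1, μ(14) = 1, μ(15) = 1, μ(16) = 0, μ(17) = -1, μ(18) = 0, μ(19) = -1, μ(20) = 0, μ(21) = 1, μ(22) = 1, μ(23) = -1, μ(24) = 0, μ(25) = 0, μ(26) = 1, μ(27) = 0, μ(28) = 0, μ(29) = -1, μ(30) = -1, μ(31) = -1, μ(32) = 0, μ(33) = 1, μ(34) = 1, μ(35) = 1, μ(36) = 0, μ(37) = -1, μ(38) = 1, μ(39) = 1, μ(40) = 0, μ(41) = -1, μ(42) = -1, μ(43) = -1, μ(44) = 0, μ(45) = 0, μ(46) = 1, μ(47) = -1, μ(48) = 0, μ(49) = 0, μ(50) = 0, μ(51) = 1, μ(52) = 0, μ(53) = -1, μ(54) = 0, μ(55) = 1, μ(56) = 0, μ(57) = 1, μ(58) = 1, μ(59) = -1, μ(60) = 0, μ(61) = -1, μ(62) = 1, μ(63) = 0, μ(64) = 0, μ(65) = 1, μ(66) = -1, μ(67) = -1, μ(68) = 0, μ(69) = 1, μ(70) = -1, μ(71) = -1, μ(72) = 0, μ(73) = -1, μ(74) = 1, μ(75) = 0, μ(76) = 0, μ(77) = 1, μ(78) = -1, μ(79) = -1, μ(80) = 0, μ(81) = 0, μ(82) = 1, μ(83) = -1, μ(84) = 0, μ(85) = 1, μ(86) = 1, μ(87) = 1, μ(88) = 0, μ(89) = -1, μ(90) = 0, μ(91) = 1, μ(92) = 0, μ(93) = 1, μ(94) = 1, μ(95) = 1, μ(96) = 0, μ(97) = -1, μ(98) = 0, μ(99) = 0, μ(100) = 0, μ(101) = -1, μ(102) = -1, μ(103) = -1, μ(104) = 0, μ(105) = -1, μ(106) = 1, μ(107) = -1, μ(108) = 0, μ(109) = -1, μ(110) = -1, μ(111) = 1, μ(112) = 0, μ(113) = -1, μ(114) = -1, μ(115) = 1, μ(116) = 0, μ(117) = 0, μ(118) = 1, μ(119) = 1, μ(120) = 0, μ(121) = 0, μ(122) = 1, μ(123) = 1, μ(124) = 0, μ(125) = 0, μ(126) = 0, μ(127) = -1, μ(128) = 0, μ(129) = 1, μ(130) = -1, μ(131) = -1, μ(132) = 0, μ(133) = 1, μ(134) = 1, μ(135) = 0, μ(136) = 0, μ(137) = -1, μ(138) = -1, μ(139) = -1, μ(140) = 0, μ(141) = 1, μ(142) = 1, μ(143) = 1, μ(144) = 0, μ(145) = 1, μ(146) = 1, μ(147) = 0, μ(148) = 0, μ(149) = -1, μ(150) = 0, μ(151) = -1, μ(152) = 0, μ(153) = 0, μ(154) = -1, μ(155) = 1, μ(156) = 0, μ(157) = -1, μ(158) = 1, μ(159) = 1, μ(160) = 0, μ(161) = 1, μ(162) = 0, μ(163) = -1, μ(164) = 0, μ(165) = -1, μ(166) = 1, μ(167) = -1, μ(168) = 0, μ(169) = 0, μ(170) = -1, μ(171) = 0, μ(172) = 0, μ(173) = -1, μ(174) = -1, μ(175) = 0, μ(176) = 0, μ(177) = 1, μ(178) = 1, μ(179) = -1, μ(180) = 0, μ(181) = -1, μ(182) = -1, μ(183) = 1, μ(184) = 0, μ(185) = 1, μ(186) = -1, μ(187) = 1, μ(188) = 0, μ(189) = 0, μ(190) = -1, μ(191) = -1, μ(192) = 0, μ(193) = -1, μ(194) = 1, μ(195) = -1, μ(196) = 0, μ(197) = -1, μ(198) = 0. Summing all 198 values: -7. (Mertens function M(x) = Σ_{n ≤ x} μ(n); on average M(x) should be small (PNT ⟺ M(x) = o(x)).)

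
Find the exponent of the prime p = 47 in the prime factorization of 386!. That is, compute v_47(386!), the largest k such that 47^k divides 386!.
v_47(386!) = 8

Legendre's formula: v_p(n!) = Σ_{k ≥ 1} ⌊n / p^k⌋. For p = 47, n = 386, the terms are:
  ⌊386/47^1⌋ = ⌊386/47⌋ = 8
(the next term ⌊386/47^2⌋ = 0, terminating the sum). Summing: v_47(386!) = 8 = 8.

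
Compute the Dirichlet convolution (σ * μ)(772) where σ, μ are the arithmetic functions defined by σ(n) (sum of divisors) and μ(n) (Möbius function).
(σ * μ)(772) = 772

Divisors of 772: [1, 2, 4, 193, 386, 772]. For each d | 772:
  d = 1: σ(1) · μ(772/1) = 1 · 0 = 0
  d = 2: σ(2) · μ(772/2) = 3 · 1 = 3
  d = 4: σ(4) · μ(772/4) = 7 · -1 = -7
  d = 193: σ(193) · μ(772/193) = 194 · 0 = 0
  d = 386: σ(386) · μ(772/386) = 582 · -1 = -582
  d = 772: σ(772) · μ(772/772) = 1358 · 1 = 1358
Summing: (σ * μ)(772) = 0 + 3 + -7 + 0 + -582 + 1358 = 772.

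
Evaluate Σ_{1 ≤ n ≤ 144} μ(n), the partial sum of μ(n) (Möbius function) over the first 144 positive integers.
Σ_{n ≤ 144} μ(n) = -1

Compute μ(n) for each 1 ≤ n ≤ 144: μ(1) = 1, μ(2) = -1, μ(3) = -1, μ(4) = 0, μ(5) = -1, μ(6) = 1, μ(7) = -1, μ(8) = 0, μ(9) = 0, μ(10) = 1, μ(11) = -1, μ(12) = 0, μ(13) = -1, μ(14) = 1, μ(15) = 1, μ(16) = 0, μ(17) = -1, μ(18) = 0, μ(19) = -1, μ(20) = 0, μ(21) = 1, μ(22) = 1, μ(23) = -1, μ(24) = 0, μ(25) = 0, μ(26) = 1, μ(27) = 0, μ(28) = 0, μ(29) = -1, μ(30) = -1, μ(31) = -1, μ(32) = 0, μ(33) = 1, μ(34) = 1, μ(35) = 1, μ(36) = 0, μ(37) = -1, μ(38) = 1, μ(39) = 1, μ(40) = 0, μ(41) = -1, μ(42) = -1, μ(43) = -1, μ(44) = 0, μ(45) = 0, μ(46) = 1, μ(47) = -1, μ(48) = 0, μ(49) = 0, μ(50) = 0, μ(51) = 1, μ(52) = 0, μ(53) = -1, μ(54) = 0, μ(55) = 1, μ(56) = 0, μ(57) = 1, μ(58) = 1, μ(59) = -1, μ(60) = 0, μ(61) = -1, μ(62) = 1, μ(63) = 0, μ(64) = 0, μ(65) = 1, μ(66) = -1, μ(67) = -1, μ(68) = 0, μ(69) = 1, μ(70) = -1, μ(71) = -1, μ(72) = 0, μ(73) = -1, μ(74) = 1, μ(75) = 0, μ(76) = 0, μ(77) = 1, μ(78) = -1, μ(79) = -1, μ(80) = 0, μ(81) = 0, μ(82) = 1, μ(83) = -1, μ(84) = 0, μ(85) = 1, μ(86) = 1, μ(87) = 1, μ(88) = 0, μ(89) = -1, μ(90) = 0, μ(91) = 1, μ(92) = 0, μ(93) = 1, μ(94) = 1, μ(95) = 1, μ(96) = 0, μ(97) = -1, μ(98) = 0, μ(99) = 0, μ(100) = 0, μ(101) = -1, μ(102) = -1, μ(103) = -1, μ(104) = 0, μ(105) = -1, μ(106) = 1, μ(107) = -1, μ(108) = 0, μ(109) = -1, μ(110) = -1, μ(111) = 1, μ(112) = 0, μ(113) = -1, μ(114) = -1, μ(115) = 1, μ(116) = 0, μ(117) = 0, μ(118) = 1, μ(119) = 1, μ(120) = 0, μ(121) = 0, μ(122) = 1, μ(123) = 1, μ(124) = 0, μ(125) = 0, μ(126) = 0, μ(127) = -1, μ(128) = 0, μ(129) = 1, μ(130) = -1, μ(131) = -1, μ(132) = 0, μ(133) = 1, μ(134) = 1, μ(135) = 0, μ(136) = 0, μ(137) = -1, μ(138) = -1, μ(139) = -1, μ(140) = 0, μ(141) = 1, μ(142) = 1, μ(143) = 1, μ(144) = 0. Summing all 144 values: -1. (Mertens function M(x) = Σ_{n ≤ x} μ(n); on average M(x) should be small (PNT ⟺ M(x) = o(x)).)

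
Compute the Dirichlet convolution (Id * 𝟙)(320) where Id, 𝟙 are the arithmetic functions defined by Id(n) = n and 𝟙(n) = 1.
(Id * 𝟙)(320) = 762

Divisors of 320: [1, 2, 4, 5, 8, 10, 16, 20, 32, 40, 64, 80, 160, 320]. For each d | 320:
  d = 1: Id(1) · 𝟙(320/1) = 1 · 1 = 1
  d = 2: Id(2) · 𝟙(320/2) = 2 · 1 = 2
  d = 4: Id(4) · 𝟙(320/4) = 4 · 1 = 4
  d = 5: Id(5) · 𝟙(320/5) = 5 · 1 = 5
  d = 8: Id(8) · 𝟙(320/8) = 8 · 1 = 8
  d = 10: Id(10) · 𝟙(320/10) = 10 · 1 = 10
  d = 16: Id(16) · 𝟙(320/16) = 16 · 1 = 16
  d = 20: Id(20) · 𝟙(320/20) = 20 · 1 = 20
  d = 32: Id(32) · 𝟙(320/32) = 32 · 1 = 32
  d = 40: Id(40) · 𝟙(320/40) = 40 · 1 = 40
  d = 64: Id(64) · 𝟙(320/64) = 64 · 1 = 64
  d = 80: Id(80) · 𝟙(320/80) = 80 · 1 = 80
  d = 160: Id(160) · 𝟙(320/160) = 160 · 1 = 160
  d = 320: Id(320) · 𝟙(320/320) = 320 · 1 = 320
Summing: (Id * 𝟙)(320) = 1 + 2 + 4 + 5 + 8 + 10 + 16 + 20 + 32 + 40 + 64 + 80 + 160 + 320 = 762.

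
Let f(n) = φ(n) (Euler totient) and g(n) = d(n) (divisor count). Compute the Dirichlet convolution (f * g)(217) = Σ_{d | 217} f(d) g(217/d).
(φ * d)(217) = 256

Divisors of 217: [1, 7, 31, 217]. For each d | 217:
  d = 1: φ(1) · d(217/1) = 1 · 4 = 4
  d = 7: φ(7) · d(217/7) = 6 · 2 = 12
  d = 31: φ(31) · d(217/31) = 30 · 2 = 60
  d = 217: φ(217) · d(217/217) = 180 · 1 = 180
Summing: (φ * d)(217) = 4 + 12 + 60 + 180 = 256.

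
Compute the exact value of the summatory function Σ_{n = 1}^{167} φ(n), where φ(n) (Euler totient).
Σ_{n ≤ 167} φ(n) = 8562

Compute φ(n) for each 1 ≤ n ≤ 167: φ(1) = 1, φ(2) = 1, φ(3) = 2, φ(4) = 2, φ(5) = 4, φ(6) = 2, φ(7) = 6, φ(8) = 4, φ(9) = 6, φ(10) = 4, φ(11) = 10, φ(12) = 4, φ(13) = 12, φ(14) = 6, φ(15) = 8, φ(16) = 8, φ(17) = 16, φ(18) = 6, φ(19) = 18, φ(20) = 8, φ(21) = 12, φ(22) = 10, φ(23) = 22, φ(24) = 8, φ(25) = 20, φ(26) = 12, φ(27) = 18, φ(28) = 12, φ(29) = 28, φ(30) = 8, φ(31) = 30, φ(32) = 16, φ(33) = 20, φ(34) = 16, φ(35) = 24, φ(36) = 12, φ(37) = 36, φ(38) = 18, φ(39) = 24, φ(40) = 16, φ(41) = 40, φ(42) = 12, φ(43) = 42, φ(44) = 20, φ(45) = 24, φ(46) = 22, φ(47) = 46, φ(48) = 16, φ(49) = 42, φ(50) = 20, φ(51) = 32, φ(52) = 24, φ(53) = 52, φ(54) = 18, φ(55) = 40, φ(56) = 24, φ(57) = 36, φ(58) = 28, φ(59) = 58, φ(60) = 16, φ(61) = 60, φ(62) = 30, φ(63) = 36, φ(64) = 32, φ(65) = 48, φ(66) = 20, φ(67) = 66, φ(68) = 32, φ(69) = 44, φ(70) = 24, φ(71) = 70, φ(72) = 24, φ(73) = 72, φ(74) = 36, φ(75) = 40, φ(76) = 36, φ(77) = 60, φ(78) = 24, φ(79) = 78, φ(80) = 32, φ(81) = 54, φ(82) = 40, φ(83) = 82, φ(84) = 24, φ(85) = 64, φ(86) = 42, φ(87) = 56, φ(88) = 40, φ(89) = 88, φ(90) = 24, φ(91) = 72, φ(92) = 44, φ(93) = 60, φ(94) = 46, φ(95) = 72, φ(96) = 32, φ(97) = 96, φ(98) = 42, φ(99) = 60, φ(100) = 40, φ(101) = 100, φ(102) = 32, φ(103) = 102, φ(104) = 48, φ(105) = 48, φ(106) = 52, φ(107) = 106, φ(108) = 36, φ(109) = 108, φ(110) = 40, φ(111) = 72, φ(112) = 48, φ(113) = 112, φ(114) = 36, φ(115) = 88, φ(116) = 56, φ(117) = 72, φ(118) = 58, φ(119) = 96, φ(120) = 32, φ(121) = 110, φ(122) = 60, φ(123) = 80, φ(124) = 60, φ(125) = 100, φ(126) = 36, φ(127) = 126, φ(128) = 64, φ(129) = 84, φ(130) = 48, φ(131) = 130, φ(132) = 40, φ(133) = 108, φ(134) = 66, φ(135) = 72, φ(136) = 64, φ(137) = 136, φ(138) = 44, φ(139) = 138, φ(140) = 48, φ(141) = 92, φ(142) = 70, φ(143) = 120, φ(144) = 48, φ(145) = 112, φ(146) = 72, φ(147) = 84, φ(148) = 72, φ(149) = 148, φ(150) = 40, φ(151) = 150, φ(152) = 72, φ(153) = 96, φ(154) = 60, φ(155) = 120, φ(156) = 48, φ(157) = 156, φ(158) = 78, φ(159) = 104, φ(160) = 64, φ(161) = 132, φ(162) = 54, φ(163) = 162, φ(164) = 80, φ(165) = 80, φ(166) = 82, φ(167) = 166. Summing all 167 values: 8562. (Average order: Σ_{n ≤ x} φ(n) ~ (3/π²) x². For x = 167, (3/π²)·167² ≈ 8477.24.)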